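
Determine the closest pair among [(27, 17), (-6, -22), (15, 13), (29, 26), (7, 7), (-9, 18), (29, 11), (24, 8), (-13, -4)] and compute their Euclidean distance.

Computing all pairwise distances among 9 points:

d((27, 17), (-6, -22)) = 51.0882
d((27, 17), (15, 13)) = 12.6491
d((27, 17), (29, 26)) = 9.2195
d((27, 17), (7, 7)) = 22.3607
d((27, 17), (-9, 18)) = 36.0139
d((27, 17), (29, 11)) = 6.3246
d((27, 17), (24, 8)) = 9.4868
d((27, 17), (-13, -4)) = 45.1774
d((-6, -22), (15, 13)) = 40.8167
d((-6, -22), (29, 26)) = 59.4054
d((-6, -22), (7, 7)) = 31.7805
d((-6, -22), (-9, 18)) = 40.1123
d((-6, -22), (29, 11)) = 48.1041
d((-6, -22), (24, 8)) = 42.4264
d((-6, -22), (-13, -4)) = 19.3132
d((15, 13), (29, 26)) = 19.105
d((15, 13), (7, 7)) = 10.0
d((15, 13), (-9, 18)) = 24.5153
d((15, 13), (29, 11)) = 14.1421
d((15, 13), (24, 8)) = 10.2956
d((15, 13), (-13, -4)) = 32.7567
d((29, 26), (7, 7)) = 29.0689
d((29, 26), (-9, 18)) = 38.833
d((29, 26), (29, 11)) = 15.0
d((29, 26), (24, 8)) = 18.6815
d((29, 26), (-13, -4)) = 51.614
d((7, 7), (-9, 18)) = 19.4165
d((7, 7), (29, 11)) = 22.3607
d((7, 7), (24, 8)) = 17.0294
d((7, 7), (-13, -4)) = 22.8254
d((-9, 18), (29, 11)) = 38.6394
d((-9, 18), (24, 8)) = 34.4819
d((-9, 18), (-13, -4)) = 22.3607
d((29, 11), (24, 8)) = 5.831 <-- minimum
d((29, 11), (-13, -4)) = 44.5982
d((24, 8), (-13, -4)) = 38.8973

Closest pair: (29, 11) and (24, 8) with distance 5.831

The closest pair is (29, 11) and (24, 8) with Euclidean distance 5.831. For 9 points, brute-force pairwise comparison is shown above. For large n, the divide-and-conquer algorithm (sort by x, recurse on halves, check the dividing strip) achieves O(n log n).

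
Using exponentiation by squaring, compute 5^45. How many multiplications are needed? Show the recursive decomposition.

Computing 5^45 by squaring (build up from 5^1; each line after the first costs one multiplication):

5^1 = 5
5^2 = (5^1)^2 = 5^2 = 25
5^4 = (5^2)^2 = 25^2 = 625
5^5 = 5 * 5^4 = 5 * 625 = 3125
5^10 = (5^5)^2 = 3125^2 = 9765625
5^11 = 5 * 5^10 = 5 * 9765625 = 48828125
5^22 = (5^11)^2 = 48828125^2 = 2384185791015625
5^44 = (5^22)^2 = 2384185791015625^2 = 5684341886080801486968994140625
5^45 = 5 * 5^44 = 5 * 5684341886080801486968994140625 = 28421709430404007434844970703125

Result: 28421709430404007434844970703125
Multiplications needed: 8 (8 lines after 5^1)

5^45 = 28421709430404007434844970703125. Using exponentiation by squaring, this requires 8 multiplications. The key idea: if the exponent is even, square the half-power; if odd, multiply by the base once.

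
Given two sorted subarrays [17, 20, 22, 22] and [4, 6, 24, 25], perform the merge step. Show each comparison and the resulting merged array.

Merging process:

Compare 17 vs 4: take 4 from right. Merged: [4]
Compare 17 vs 6: take 6 from right. Merged: [4, 6]
Compare 17 vs 24: take 17 from left. Merged: [4, 6, 17]
Compare 20 vs 24: take 20 from left. Merged: [4, 6, 17, 20]
Compare 22 vs 24: take 22 from left. Merged: [4, 6, 17, 20, 22]
Compare 22 vs 24: take 22 from left. Merged: [4, 6, 17, 20, 22, 22]
Append remaining from right: [24, 25]. Merged: [4, 6, 17, 20, 22, 22, 24, 25]

Final merged array: [4, 6, 17, 20, 22, 22, 24, 25]
Total comparisons: 6

The merged array is [4, 6, 17, 20, 22, 22, 24, 25], requiring 6 comparisons. The merge step runs in O(n) time where n is the total number of elements.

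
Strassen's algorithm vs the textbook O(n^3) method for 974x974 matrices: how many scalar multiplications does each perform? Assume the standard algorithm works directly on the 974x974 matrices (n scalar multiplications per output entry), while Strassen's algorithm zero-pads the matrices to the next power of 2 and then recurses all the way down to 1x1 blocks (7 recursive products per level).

Matrix multiplication for 974x974 matrices:

Strassen's algorithm requires power-of-2 dimensions. Pad 974x974 to 1024x1024 (next power of 2).

Standard algorithm: 974^3 = 924010424 multiplications
Strassen's algorithm: 7^(log2(1024)) = 7^10 = 282475249 multiplications
Savings: 924010424 - 282475249 = 641535175 multiplications

Standard: 924010424 multiplications (974^3). Strassen: 282475249 multiplications (7^10, after padding to 1024x1024). Strassen reduces 8 recursive multiplications to 7 at each level.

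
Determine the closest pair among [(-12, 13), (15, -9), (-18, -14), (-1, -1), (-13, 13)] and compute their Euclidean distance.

Computing all pairwise distances among 5 points:

d((-12, 13), (15, -9)) = 34.8281
d((-12, 13), (-18, -14)) = 27.6586
d((-12, 13), (-1, -1)) = 17.8045
d((-12, 13), (-13, 13)) = 1.0 <-- minimum
d((15, -9), (-18, -14)) = 33.3766
d((15, -9), (-1, -1)) = 17.8885
d((15, -9), (-13, 13)) = 35.609
d((-18, -14), (-1, -1)) = 21.4009
d((-18, -14), (-13, 13)) = 27.4591
d((-1, -1), (-13, 13)) = 18.4391

Closest pair: (-12, 13) and (-13, 13) with distance 1.0

The closest pair is (-12, 13) and (-13, 13) with Euclidean distance 1.0. For 5 points, brute-force pairwise comparison is shown above. For large n, the divide-and-conquer algorithm (sort by x, recurse on halves, check the dividing strip) achieves O(n log n).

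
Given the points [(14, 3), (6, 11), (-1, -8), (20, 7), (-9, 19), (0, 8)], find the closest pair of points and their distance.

Computing all pairwise distances among 6 points:

d((14, 3), (6, 11)) = 11.3137
d((14, 3), (-1, -8)) = 18.6011
d((14, 3), (20, 7)) = 7.2111
d((14, 3), (-9, 19)) = 28.0179
d((14, 3), (0, 8)) = 14.8661
d((6, 11), (-1, -8)) = 20.2485
d((6, 11), (20, 7)) = 14.5602
d((6, 11), (-9, 19)) = 17.0
d((6, 11), (0, 8)) = 6.7082 <-- minimum
d((-1, -8), (20, 7)) = 25.807
d((-1, -8), (-9, 19)) = 28.1603
d((-1, -8), (0, 8)) = 16.0312
d((20, 7), (-9, 19)) = 31.3847
d((20, 7), (0, 8)) = 20.025
d((-9, 19), (0, 8)) = 14.2127

Closest pair: (6, 11) and (0, 8) with distance 6.7082

The closest pair is (6, 11) and (0, 8) with Euclidean distance 6.7082. For 6 points, brute-force pairwise comparison is shown above. For large n, the divide-and-conquer algorithm (sort by x, recurse on halves, check the dividing strip) achieves O(n log n).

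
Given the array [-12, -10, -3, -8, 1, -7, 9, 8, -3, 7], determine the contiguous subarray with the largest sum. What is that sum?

Using Kadane's algorithm on [-12, -10, -3, -8, 1, -7, 9, 8, -3, 7]:

Scanning through the array:
Position 1 (value -10): max_ending_here = -10, max_so_far = -10
Position 2 (value -3): max_ending_here = -3, max_so_far = -3
Position 3 (value -8): max_ending_here = -8, max_so_far = -3
Position 4 (value 1): max_ending_here = 1, max_so_far = 1
Position 5 (value -7): max_ending_here = -6, max_so_far = 1
Position 6 (value 9): max_ending_here = 9, max_so_far = 9
Position 7 (value 8): max_ending_here = 17, max_so_far = 17
Position 8 (value -3): max_ending_here = 14, max_so_far = 17
Position 9 (value 7): max_ending_here = 21, max_so_far = 21

Maximum subarray: [9, 8, -3, 7]
Maximum sum: 21

The maximum subarray is [9, 8, -3, 7] with sum 21. This subarray runs from index 6 to index 9.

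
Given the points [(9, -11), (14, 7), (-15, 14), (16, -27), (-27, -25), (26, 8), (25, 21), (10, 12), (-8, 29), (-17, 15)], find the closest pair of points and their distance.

Computing all pairwise distances among 10 points:

d((9, -11), (14, 7)) = 18.6815
d((9, -11), (-15, 14)) = 34.6554
d((9, -11), (16, -27)) = 17.4642
d((9, -11), (-27, -25)) = 38.6264
d((9, -11), (26, 8)) = 25.4951
d((9, -11), (25, 21)) = 35.7771
d((9, -11), (10, 12)) = 23.0217
d((9, -11), (-8, 29)) = 43.4626
d((9, -11), (-17, 15)) = 36.7696
d((14, 7), (-15, 14)) = 29.8329
d((14, 7), (16, -27)) = 34.0588
d((14, 7), (-27, -25)) = 52.0096
d((14, 7), (26, 8)) = 12.0416
d((14, 7), (25, 21)) = 17.8045
d((14, 7), (10, 12)) = 6.4031
d((14, 7), (-8, 29)) = 31.1127
d((14, 7), (-17, 15)) = 32.0156
d((-15, 14), (16, -27)) = 51.4004
d((-15, 14), (-27, -25)) = 40.8044
d((-15, 14), (26, 8)) = 41.4367
d((-15, 14), (25, 21)) = 40.6079
d((-15, 14), (10, 12)) = 25.0799
d((-15, 14), (-8, 29)) = 16.5529
d((-15, 14), (-17, 15)) = 2.2361 <-- minimum
d((16, -27), (-27, -25)) = 43.0465
d((16, -27), (26, 8)) = 36.4005
d((16, -27), (25, 21)) = 48.8365
d((16, -27), (10, 12)) = 39.4588
d((16, -27), (-8, 29)) = 60.9262
d((16, -27), (-17, 15)) = 53.4135
d((-27, -25), (26, 8)) = 62.434
d((-27, -25), (25, 21)) = 69.4262
d((-27, -25), (10, 12)) = 52.3259
d((-27, -25), (-8, 29)) = 57.2451
d((-27, -25), (-17, 15)) = 41.2311
d((26, 8), (25, 21)) = 13.0384
d((26, 8), (10, 12)) = 16.4924
d((26, 8), (-8, 29)) = 39.9625
d((26, 8), (-17, 15)) = 43.566
d((25, 21), (10, 12)) = 17.4929
d((25, 21), (-8, 29)) = 33.9559
d((25, 21), (-17, 15)) = 42.4264
d((10, 12), (-8, 29)) = 24.7588
d((10, 12), (-17, 15)) = 27.1662
d((-8, 29), (-17, 15)) = 16.6433

Closest pair: (-15, 14) and (-17, 15) with distance 2.2361

The closest pair is (-15, 14) and (-17, 15) with Euclidean distance 2.2361. For 10 points, brute-force pairwise comparison is shown above. For large n, the divide-and-conquer algorithm (sort by x, recurse on halves, check the dividing strip) achieves O(n log n).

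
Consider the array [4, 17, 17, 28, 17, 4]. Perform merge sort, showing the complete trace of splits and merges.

Merge sort trace:

Split: [4, 17, 17, 28, 17, 4] -> [4, 17, 17] and [28, 17, 4]
  Split: [4, 17, 17] -> [4] and [17, 17]
    Split: [17, 17] -> [17] and [17]
    Merge: [17] + [17] -> [17, 17]
  Merge: [4] + [17, 17] -> [4, 17, 17]
  Split: [28, 17, 4] -> [28] and [17, 4]
    Split: [17, 4] -> [17] and [4]
    Merge: [17] + [4] -> [4, 17]
  Merge: [28] + [4, 17] -> [4, 17, 28]
Merge: [4, 17, 17] + [4, 17, 28] -> [4, 4, 17, 17, 17, 28]

Final sorted array: [4, 4, 17, 17, 17, 28]

The merge sort proceeds by recursively splitting the array and merging sorted halves.
After all merges, the sorted array is [4, 4, 17, 17, 17, 28].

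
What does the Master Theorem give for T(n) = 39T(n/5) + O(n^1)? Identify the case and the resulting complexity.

Master Theorem for T(n) = 39T(n/5) + O(n^1):

a = 39, b = 5, c = 1
log_b(a) = log_5(39) = 2.2763

Case 1: c = 1 < log_5(39) = 2.2763
T(n) = O(n^(log_5 39))

For T(n) = 39T(n/5) + O(n^1): log_5(39) = 2.2763. This is Case 1 of the Master Theorem (c < log_b(a), work dominated by leaves), giving O(n^(log_5 39)).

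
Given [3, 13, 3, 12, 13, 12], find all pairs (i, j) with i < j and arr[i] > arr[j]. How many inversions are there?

Finding inversions in [3, 13, 3, 12, 13, 12]:

(1, 2): arr[1]=13 > arr[2]=3
(1, 3): arr[1]=13 > arr[3]=12
(1, 5): arr[1]=13 > arr[5]=12
(4, 5): arr[4]=13 > arr[5]=12

Total inversions: 4

The array has 4 inversion(s): (1,2), (1,3), (1,5), (4,5). Each pair (i,j) satisfies i < j and arr[i] > arr[j].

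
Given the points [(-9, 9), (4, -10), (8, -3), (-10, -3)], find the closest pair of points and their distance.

Computing all pairwise distances among 4 points:

d((-9, 9), (4, -10)) = 23.0217
d((-9, 9), (8, -3)) = 20.8087
d((-9, 9), (-10, -3)) = 12.0416
d((4, -10), (8, -3)) = 8.0623 <-- minimum
d((4, -10), (-10, -3)) = 15.6525
d((8, -3), (-10, -3)) = 18.0

Closest pair: (4, -10) and (8, -3) with distance 8.0623

The closest pair is (4, -10) and (8, -3) with Euclidean distance 8.0623. For 4 points, brute-force pairwise comparison is shown above. For large n, the divide-and-conquer algorithm (sort by x, recurse on halves, check the dividing strip) achieves O(n log n).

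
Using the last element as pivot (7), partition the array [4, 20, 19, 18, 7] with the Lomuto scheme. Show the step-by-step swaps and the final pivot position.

Lomuto partition with pivot = 7:

Initial array: [4, 20, 19, 18, 7]

arr[0]=4 <= 7: swap with position 0, array becomes [4, 20, 19, 18, 7]
arr[1]=20 > 7: no swap
arr[2]=19 > 7: no swap
arr[3]=18 > 7: no swap

Place pivot at position 1: [4, 7, 19, 18, 20]
Pivot position: 1

After partitioning with pivot 7, the array becomes [4, 7, 19, 18, 20]. The pivot is placed at index 1. All elements to the left of the pivot are <= 7, and all elements to the right are > 7.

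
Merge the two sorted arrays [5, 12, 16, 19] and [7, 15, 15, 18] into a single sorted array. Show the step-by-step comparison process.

Merging process:

Compare 5 vs 7: take 5 from left. Merged: [5]
Compare 12 vs 7: take 7 from right. Merged: [5, 7]
Compare 12 vs 15: take 12 from left. Merged: [5, 7, 12]
Compare 16 vs 15: take 15 from right. Merged: [5, 7, 12, 15]
Compare 16 vs 15: take 15 from right. Merged: [5, 7, 12, 15, 15]
Compare 16 vs 18: take 16 from left. Merged: [5, 7, 12, 15, 15, 16]
Compare 19 vs 18: take 18 from right. Merged: [5, 7, 12, 15, 15, 16, 18]
Append remaining from left: [19]. Merged: [5, 7, 12, 15, 15, 16, 18, 19]

Final merged array: [5, 7, 12, 15, 15, 16, 18, 19]
Total comparisons: 7

The merged array is [5, 7, 12, 15, 15, 16, 18, 19], requiring 7 comparisons. The merge step runs in O(n) time where n is the total number of elements.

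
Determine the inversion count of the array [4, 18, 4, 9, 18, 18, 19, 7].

Finding inversions in [4, 18, 4, 9, 18, 18, 19, 7]:

(1, 2): arr[1]=18 > arr[2]=4
(1, 3): arr[1]=18 > arr[3]=9
(1, 7): arr[1]=18 > arr[7]=7
(3, 7): arr[3]=9 > arr[7]=7
(4, 7): arr[4]=18 > arr[7]=7
(5, 7): arr[5]=18 > arr[7]=7
(6, 7): arr[6]=19 > arr[7]=7

Total inversions: 7

The array has 7 inversion(s): (1,2), (1,3), (1,7), (3,7), (4,7), (5,7), (6,7). Each pair (i,j) satisfies i < j and arr[i] > arr[j].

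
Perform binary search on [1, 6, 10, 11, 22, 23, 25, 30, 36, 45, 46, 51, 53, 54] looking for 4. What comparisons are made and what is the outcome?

Binary search for 4 in [1, 6, 10, 11, 22, 23, 25, 30, 36, 45, 46, 51, 53, 54]:

lo=0, hi=13, mid=6, arr[mid]=25 -> 25 > 4, search left half
lo=0, hi=5, mid=2, arr[mid]=10 -> 10 > 4, search left half
lo=0, hi=1, mid=0, arr[mid]=1 -> 1 < 4, search right half
lo=1, hi=1, mid=1, arr[mid]=6 -> 6 > 4, search left half
lo=1 > hi=0, target 4 not found

Binary search determines that 4 is not in the array after 4 comparisons. The search space was exhausted without finding the target.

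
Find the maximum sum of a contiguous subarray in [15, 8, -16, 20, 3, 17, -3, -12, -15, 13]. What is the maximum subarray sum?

Using Kadane's algorithm on [15, 8, -16, 20, 3, 17, -3, -12, -15, 13]:

Scanning through the array:
Position 1 (value 8): max_ending_here = 23, max_so_far = 23
Position 2 (value -16): max_ending_here = 7, max_so_far = 23
Position 3 (value 20): max_ending_here = 27, max_so_far = 27
Position 4 (value 3): max_ending_here = 30, max_so_far = 30
Position 5 (value 17): max_ending_here = 47, max_so_far = 47
Position 6 (value -3): max_ending_here = 44, max_so_far = 47
Position 7 (value -12): max_ending_here = 32, max_so_far = 47
Position 8 (value -15): max_ending_here = 17, max_so_far = 47
Position 9 (value 13): max_ending_here = 30, max_so_far = 47

Maximum subarray: [15, 8, -16, 20, 3, 17]
Maximum sum: 47

The maximum subarray is [15, 8, -16, 20, 3, 17] with sum 47. This subarray runs from index 0 to index 5.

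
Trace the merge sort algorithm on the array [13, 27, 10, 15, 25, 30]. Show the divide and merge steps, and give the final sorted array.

Merge sort trace:

Split: [13, 27, 10, 15, 25, 30] -> [13, 27, 10] and [15, 25, 30]
  Split: [13, 27, 10] -> [13] and [27, 10]
    Split: [27, 10] -> [27] and [10]
    Merge: [27] + [10] -> [10, 27]
  Merge: [13] + [10, 27] -> [10, 13, 27]
  Split: [15, 25, 30] -> [15] and [25, 30]
    Split: [25, 30] -> [25] and [30]
    Merge: [25] + [30] -> [25, 30]
  Merge: [15] + [25, 30] -> [15, 25, 30]
Merge: [10, 13, 27] + [15, 25, 30] -> [10, 13, 15, 25, 27, 30]

Final sorted array: [10, 13, 15, 25, 27, 30]

The merge sort proceeds by recursively splitting the array and merging sorted halves.
After all merges, the sorted array is [10, 13, 15, 25, 27, 30].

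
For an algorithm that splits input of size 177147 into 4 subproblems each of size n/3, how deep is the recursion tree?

For divide and conquer with division factor 3:

Problem sizes at each level:
Level 0: 177147
Level 1: 59049
Level 2: 19683
Level 3: 6561
Level 4: 2187
Level 5: 729
Level 6: 243
Level 7: 81
Level 8: 27
Level 9: 9
Level 10: 3
Level 11: 1

The root is level 0 and the size-1 base case is level 11 (the tree spans levels 0 through 11, i.e. 12 levels counting the root), so the depth is the number of divisions: log_3(177147) = 11

The recursion tree depth is log_3(177147) = 11. At each level, the problem size is divided by 3, so it takes 11 divisions to reduce to a base case of size 1. The algorithm makes 4 recursive calls at each level.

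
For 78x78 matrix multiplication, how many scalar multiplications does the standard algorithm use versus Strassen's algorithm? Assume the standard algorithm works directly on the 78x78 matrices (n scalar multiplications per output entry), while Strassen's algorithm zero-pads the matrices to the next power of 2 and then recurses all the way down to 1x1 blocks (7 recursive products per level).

Matrix multiplication for 78x78 matrices:

Strassen's algorithm requires power-of-2 dimensions. Pad 78x78 to 128x128 (next power of 2).

Standard algorithm: 78^3 = 474552 multiplications
Strassen's algorithm: 7^(log2(128)) = 7^7 = 823543 multiplications
Difference: 474552 - 823543 = -348991 (Strassen uses MORE here due to padding overhead — for small or just-over-power-of-2 n, padding can outweigh the per-level savings)

Standard: 474552 multiplications (78^3). Strassen: 823543 multiplications (7^7, after padding to 128x128). Strassen reduces 8 recursive multiplications to 7 at each level.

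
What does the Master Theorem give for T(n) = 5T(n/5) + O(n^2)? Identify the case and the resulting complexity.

Master Theorem for T(n) = 5T(n/5) + O(n^2):

a = 5, b = 5, c = 2
log_b(a) = log_5(5) = 1.0000

Case 3: c = 2 > log_5(5) = 1.0000
T(n) = O(n^2) = O(n^2)

For T(n) = 5T(n/5) + O(n^2): log_5(5) = 1.0000. This is Case 3 of the Master Theorem (c > log_b(a), work dominated by root), giving O(n^2).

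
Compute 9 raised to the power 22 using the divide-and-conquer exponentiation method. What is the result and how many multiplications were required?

Computing 9^22 by squaring (build up from 9^1; each line after the first costs one multiplication):

9^1 = 9
9^2 = (9^1)^2 = 9^2 = 81
9^4 = (9^2)^2 = 81^2 = 6561
9^5 = 9 * 9^4 = 9 * 6561 = 59049
9^10 = (9^5)^2 = 59049^2 = 3486784401
9^11 = 9 * 9^10 = 9 * 3486784401 = 31381059609
9^22 = (9^11)^2 = 31381059609^2 = 984770902183611232881

Result: 984770902183611232881
Multiplications needed: 6 (6 lines after 9^1)

9^22 = 984770902183611232881. Using exponentiation by squaring, this requires 6 multiplications. The key idea: if the exponent is even, square the half-power; if odd, multiply by the base once.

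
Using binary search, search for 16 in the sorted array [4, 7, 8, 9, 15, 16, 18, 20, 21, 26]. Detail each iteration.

Binary search for 16 in [4, 7, 8, 9, 15, 16, 18, 20, 21, 26]:

lo=0, hi=9, mid=4, arr[mid]=15 -> 15 < 16, search right half
lo=5, hi=9, mid=7, arr[mid]=20 -> 20 > 16, search left half
lo=5, hi=6, mid=5, arr[mid]=16 -> Found target at index 5!

Binary search finds 16 at index 5 after 3 comparisons. The search repeatedly halves the search space by comparing with the middle element.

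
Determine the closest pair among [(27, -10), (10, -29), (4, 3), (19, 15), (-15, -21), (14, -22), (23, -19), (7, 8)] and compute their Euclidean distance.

Computing all pairwise distances among 8 points:

d((27, -10), (10, -29)) = 25.4951
d((27, -10), (4, 3)) = 26.4197
d((27, -10), (19, 15)) = 26.2488
d((27, -10), (-15, -21)) = 43.4166
d((27, -10), (14, -22)) = 17.6918
d((27, -10), (23, -19)) = 9.8489
d((27, -10), (7, 8)) = 26.9072
d((10, -29), (4, 3)) = 32.5576
d((10, -29), (19, 15)) = 44.911
d((10, -29), (-15, -21)) = 26.2488
d((10, -29), (14, -22)) = 8.0623
d((10, -29), (23, -19)) = 16.4012
d((10, -29), (7, 8)) = 37.1214
d((4, 3), (19, 15)) = 19.2094
d((4, 3), (-15, -21)) = 30.6105
d((4, 3), (14, -22)) = 26.9258
d((4, 3), (23, -19)) = 29.0689
d((4, 3), (7, 8)) = 5.831 <-- minimum
d((19, 15), (-15, -21)) = 49.5177
d((19, 15), (14, -22)) = 37.3363
d((19, 15), (23, -19)) = 34.2345
d((19, 15), (7, 8)) = 13.8924
d((-15, -21), (14, -22)) = 29.0172
d((-15, -21), (23, -19)) = 38.0526
d((-15, -21), (7, 8)) = 36.4005
d((14, -22), (23, -19)) = 9.4868
d((14, -22), (7, 8)) = 30.8058
d((23, -19), (7, 8)) = 31.3847

Closest pair: (4, 3) and (7, 8) with distance 5.831

The closest pair is (4, 3) and (7, 8) with Euclidean distance 5.831. For 8 points, brute-force pairwise comparison is shown above. For large n, the divide-and-conquer algorithm (sort by x, recurse on halves, check the dividing strip) achieves O(n log n).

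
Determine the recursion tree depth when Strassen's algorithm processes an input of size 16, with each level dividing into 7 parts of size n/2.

For divide and conquer with division factor 2:

Problem sizes at each level:
Level 0: 16
Level 1: 8
Level 2: 4
Level 3: 2
Level 4: 1

The root is level 0 and the size-1 base case is level 4 (the tree spans levels 0 through 4, i.e. 5 levels counting the root), so the depth is the number of divisions: log_2(16) = 4

The recursion tree depth is log_2(16) = 4. At each level, the problem size is divided by 2, so it takes 4 divisions to reduce to a base case of size 1. The algorithm makes 7 recursive calls at each level.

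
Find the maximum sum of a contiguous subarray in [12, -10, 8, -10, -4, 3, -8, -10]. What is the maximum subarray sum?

Using Kadane's algorithm on [12, -10, 8, -10, -4, 3, -8, -10]:

Scanning through the array:
Position 1 (value -10): max_ending_here = 2, max_so_far = 12
Position 2 (value 8): max_ending_here = 10, max_so_far = 12
Position 3 (value -10): max_ending_here = 0, max_so_far = 12
Position 4 (value -4): max_ending_here = -4, max_so_far = 12
Position 5 (value 3): max_ending_here = 3, max_so_far = 12
Position 6 (value -8): max_ending_here = -5, max_so_far = 12
Position 7 (value -10): max_ending_here = -10, max_so_far = 12

Maximum subarray: [12]
Maximum sum: 12

The maximum subarray is [12] with sum 12. This subarray runs from index 0 to index 0.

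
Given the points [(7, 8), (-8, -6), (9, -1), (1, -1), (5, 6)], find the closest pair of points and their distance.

Computing all pairwise distances among 5 points:

d((7, 8), (-8, -6)) = 20.5183
d((7, 8), (9, -1)) = 9.2195
d((7, 8), (1, -1)) = 10.8167
d((7, 8), (5, 6)) = 2.8284 <-- minimum
d((-8, -6), (9, -1)) = 17.72
d((-8, -6), (1, -1)) = 10.2956
d((-8, -6), (5, 6)) = 17.6918
d((9, -1), (1, -1)) = 8.0
d((9, -1), (5, 6)) = 8.0623
d((1, -1), (5, 6)) = 8.0623

Closest pair: (7, 8) and (5, 6) with distance 2.8284

The closest pair is (7, 8) and (5, 6) with Euclidean distance 2.8284. For 5 points, brute-force pairwise comparison is shown above. For large n, the divide-and-conquer algorithm (sort by x, recurse on halves, check the dividing strip) achieves O(n log n).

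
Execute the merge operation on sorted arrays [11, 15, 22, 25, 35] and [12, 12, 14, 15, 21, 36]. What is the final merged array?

Merging process:

Compare 11 vs 12: take 11 from left. Merged: [11]
Compare 15 vs 12: take 12 from right. Merged: [11, 12]
Compare 15 vs 12: take 12 from right. Merged: [11, 12, 12]
Compare 15 vs 14: take 14 from right. Merged: [11, 12, 12, 14]
Compare 15 vs 15: take 15 from left. Merged: [11, 12, 12, 14, 15]
Compare 22 vs 15: take 15 from right. Merged: [11, 12, 12, 14, 15, 15]
Compare 22 vs 21: take 21 from right. Merged: [11, 12, 12, 14, 15, 15, 21]
Compare 22 vs 36: take 22 from left. Merged: [11, 12, 12, 14, 15, 15, 21, 22]
Compare 25 vs 36: take 25 from left. Merged: [11, 12, 12, 14, 15, 15, 21, 22, 25]
Compare 35 vs 36: take 35 from left. Merged: [11, 12, 12, 14, 15, 15, 21, 22, 25, 35]
Append remaining from right: [36]. Merged: [11, 12, 12, 14, 15, 15, 21, 22, 25, 35, 36]

Final merged array: [11, 12, 12, 14, 15, 15, 21, 22, 25, 35, 36]
Total comparisons: 10

The merged array is [11, 12, 12, 14, 15, 15, 21, 22, 25, 35, 36], requiring 10 comparisons. The merge step runs in O(n) time where n is the total number of elements.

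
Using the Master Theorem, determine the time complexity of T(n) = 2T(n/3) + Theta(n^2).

Master Theorem for T(n) = 2T(n/3) + O(n^2):

a = 2, b = 3, c = 2
log_b(a) = log_3(2) = 0.6309

Case 3: c = 2 > log_3(2) = 0.6309
T(n) = O(n^2) = O(n^2)

For T(n) = 2T(n/3) + O(n^2): log_3(2) = 0.6309. This is Case 3 of the Master Theorem (c > log_b(a), work dominated by root), giving O(n^2).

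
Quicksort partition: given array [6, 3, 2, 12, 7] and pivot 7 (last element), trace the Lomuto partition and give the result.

Lomuto partition with pivot = 7:

Initial array: [6, 3, 2, 12, 7]

arr[0]=6 <= 7: swap with position 0, array becomes [6, 3, 2, 12, 7]
arr[1]=3 <= 7: swap with position 1, array becomes [6, 3, 2, 12, 7]
arr[2]=2 <= 7: swap with position 2, array becomes [6, 3, 2, 12, 7]
arr[3]=12 > 7: no swap

Place pivot at position 3: [6, 3, 2, 7, 12]
Pivot position: 3

After partitioning with pivot 7, the array becomes [6, 3, 2, 7, 12]. The pivot is placed at index 3. All elements to the left of the pivot are <= 7, and all elements to the right are > 7.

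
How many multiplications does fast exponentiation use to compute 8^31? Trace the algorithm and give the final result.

Computing 8^31 by squaring (build up from 8^1; each line after the first costs one multiplication):

8^1 = 8
8^2 = (8^1)^2 = 8^2 = 64
8^3 = 8 * 8^2 = 8 * 64 = 512
8^6 = (8^3)^2 = 512^2 = 262144
8^7 = 8 * 8^6 = 8 * 262144 = 2097152
8^14 = (8^7)^2 = 2097152^2 = 4398046511104
8^15 = 8 * 8^14 = 8 * 4398046511104 = 35184372088832
8^30 = (8^15)^2 = 35184372088832^2 = 1237940039285380274899124224
8^31 = 8 * 8^30 = 8 * 1237940039285380274899124224 = 9903520314283042199192993792

Result: 9903520314283042199192993792
Multiplications needed: 8 (8 lines after 8^1)

8^31 = 9903520314283042199192993792. Using exponentiation by squaring, this requires 8 multiplications. The key idea: if the exponent is even, square the half-power; if odd, multiply by the base once.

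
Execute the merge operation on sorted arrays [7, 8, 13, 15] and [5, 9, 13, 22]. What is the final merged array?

Merging process:

Compare 7 vs 5: take 5 from right. Merged: [5]
Compare 7 vs 9: take 7 from left. Merged: [5, 7]
Compare 8 vs 9: take 8 from left. Merged: [5, 7, 8]
Compare 13 vs 9: take 9 from right. Merged: [5, 7, 8, 9]
Compare 13 vs 13: take 13 from left. Merged: [5, 7, 8, 9, 13]
Compare 15 vs 13: take 13 from right. Merged: [5, 7, 8, 9, 13, 13]
Compare 15 vs 22: take 15 from left. Merged: [5, 7, 8, 9, 13, 13, 15]
Append remaining from right: [22]. Merged: [5, 7, 8, 9, 13, 13, 15, 22]

Final merged array: [5, 7, 8, 9, 13, 13, 15, 22]
Total comparisons: 7

The merged array is [5, 7, 8, 9, 13, 13, 15, 22], requiring 7 comparisons. The merge step runs in O(n) time where n is the total number of elements.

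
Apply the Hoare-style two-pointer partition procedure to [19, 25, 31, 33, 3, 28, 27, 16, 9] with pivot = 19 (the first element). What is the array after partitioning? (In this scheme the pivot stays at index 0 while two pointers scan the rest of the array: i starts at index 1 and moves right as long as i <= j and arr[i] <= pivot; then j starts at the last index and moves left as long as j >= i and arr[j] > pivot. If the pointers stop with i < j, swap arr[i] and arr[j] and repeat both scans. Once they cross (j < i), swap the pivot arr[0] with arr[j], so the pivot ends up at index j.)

Hoare-style two-pointer partition with pivot = 19:

Initial array: [19, 25, 31, 33, 3, 28, 27, 16, 9]

Pointers start at i = 1, j = 8.
i stops at index 1 (arr[1]=25 > 19), j stops at index 8 (arr[8]=9 <= 19): swap arr[1] and arr[8], array becomes [19, 9, 31, 33, 3, 28, 27, 16, 25]
i stops at index 2 (arr[2]=31 > 19), j stops at index 7 (arr[7]=16 <= 19): swap arr[2] and arr[7], array becomes [19, 9, 16, 33, 3, 28, 27, 31, 25]
i stops at index 3 (arr[3]=33 > 19), j stops at index 4 (arr[4]=3 <= 19): swap arr[3] and arr[4], array becomes [19, 9, 16, 3, 33, 28, 27, 31, 25]
i ends at 4, j ends at 3: the pointers have crossed (j < i), so scanning stops.

Swap pivot arr[0] with arr[3] to place pivot at position 3: [3, 9, 16, 19, 33, 28, 27, 31, 25]
Pivot position: 3

After partitioning with pivot 19, the array becomes [3, 9, 16, 19, 33, 28, 27, 31, 25]. The pivot is placed at index 3. All elements to the left of the pivot are <= 19, and all elements to the right are > 19.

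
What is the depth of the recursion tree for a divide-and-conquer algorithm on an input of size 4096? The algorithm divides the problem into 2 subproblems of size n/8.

For divide and conquer with division factor 8:

Problem sizes at each level:
Level 0: 4096
Level 1: 512
Level 2: 64
Level 3: 8
Level 4: 1

The root is level 0 and the size-1 base case is level 4 (the tree spans levels 0 through 4, i.e. 5 levels counting the root), so the depth is the number of divisions: log_8(4096) = 4

The recursion tree depth is log_8(4096) = 4. At each level, the problem size is divided by 8, so it takes 4 divisions to reduce to a base case of size 1. The algorithm makes 2 recursive calls at each level.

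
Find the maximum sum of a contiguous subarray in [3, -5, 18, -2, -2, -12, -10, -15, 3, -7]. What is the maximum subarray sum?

Using Kadane's algorithm on [3, -5, 18, -2, -2, -12, -10, -15, 3, -7]:

Scanning through the array:
Position 1 (value -5): max_ending_here = -2, max_so_far = 3
Position 2 (value 18): max_ending_here = 18, max_so_far = 18
Position 3 (value -2): max_ending_here = 16, max_so_far = 18
Position 4 (value -2): max_ending_here = 14, max_so_far = 18
Position 5 (value -12): max_ending_here = 2, max_so_far = 18
Position 6 (value -10): max_ending_here = -8, max_so_far = 18
Position 7 (value -15): max_ending_here = -15, max_so_far = 18
Position 8 (value 3): max_ending_here = 3, max_so_far = 18
Position 9 (value -7): max_ending_here = -4, max_so_far = 18

Maximum subarray: [18]
Maximum sum: 18

The maximum subarray is [18] with sum 18. This subarray runs from index 2 to index 2.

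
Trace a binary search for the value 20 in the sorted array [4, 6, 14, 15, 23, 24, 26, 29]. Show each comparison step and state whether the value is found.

Binary search for 20 in [4, 6, 14, 15, 23, 24, 26, 29]:

lo=0, hi=7, mid=3, arr[mid]=15 -> 15 < 20, search right half
lo=4, hi=7, mid=5, arr[mid]=24 -> 24 > 20, search left half
lo=4, hi=4, mid=4, arr[mid]=23 -> 23 > 20, search left half
lo=4 > hi=3, target 20 not found

Binary search determines that 20 is not in the array after 3 comparisons. The search space was exhausted without finding the target.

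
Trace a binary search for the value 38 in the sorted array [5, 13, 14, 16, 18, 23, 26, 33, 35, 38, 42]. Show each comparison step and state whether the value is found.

Binary search for 38 in [5, 13, 14, 16, 18, 23, 26, 33, 35, 38, 42]:

lo=0, hi=10, mid=5, arr[mid]=23 -> 23 < 38, search right half
lo=6, hi=10, mid=8, arr[mid]=35 -> 35 < 38, search right half
lo=9, hi=10, mid=9, arr[mid]=38 -> Found target at index 9!

Binary search finds 38 at index 9 after 3 comparisons. The search repeatedly halves the search space by comparing with the middle element.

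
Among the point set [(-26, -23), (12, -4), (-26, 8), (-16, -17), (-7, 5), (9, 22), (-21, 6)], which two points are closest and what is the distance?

Computing all pairwise distances among 7 points:

d((-26, -23), (12, -4)) = 42.4853
d((-26, -23), (-26, 8)) = 31.0
d((-26, -23), (-16, -17)) = 11.6619
d((-26, -23), (-7, 5)) = 33.8378
d((-26, -23), (9, 22)) = 57.0088
d((-26, -23), (-21, 6)) = 29.4279
d((12, -4), (-26, 8)) = 39.8497
d((12, -4), (-16, -17)) = 30.8707
d((12, -4), (-7, 5)) = 21.0238
d((12, -4), (9, 22)) = 26.1725
d((12, -4), (-21, 6)) = 34.4819
d((-26, 8), (-16, -17)) = 26.9258
d((-26, 8), (-7, 5)) = 19.2354
d((-26, 8), (9, 22)) = 37.6962
d((-26, 8), (-21, 6)) = 5.3852 <-- minimum
d((-16, -17), (-7, 5)) = 23.7697
d((-16, -17), (9, 22)) = 46.3249
d((-16, -17), (-21, 6)) = 23.5372
d((-7, 5), (9, 22)) = 23.3452
d((-7, 5), (-21, 6)) = 14.0357
d((9, 22), (-21, 6)) = 34.0

Closest pair: (-26, 8) and (-21, 6) with distance 5.3852

The closest pair is (-26, 8) and (-21, 6) with Euclidean distance 5.3852. For 7 points, brute-force pairwise comparison is shown above. For large n, the divide-and-conquer algorithm (sort by x, recurse on halves, check the dividing strip) achieves O(n log n).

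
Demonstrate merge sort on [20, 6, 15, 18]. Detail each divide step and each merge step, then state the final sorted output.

Merge sort trace:

Split: [20, 6, 15, 18] -> [20, 6] and [15, 18]
  Split: [20, 6] -> [20] and [6]
  Merge: [20] + [6] -> [6, 20]
  Split: [15, 18] -> [15] and [18]
  Merge: [15] + [18] -> [15, 18]
Merge: [6, 20] + [15, 18] -> [6, 15, 18, 20]

Final sorted array: [6, 15, 18, 20]

The merge sort proceeds by recursively splitting the array and merging sorted halves.
After all merges, the sorted array is [6, 15, 18, 20].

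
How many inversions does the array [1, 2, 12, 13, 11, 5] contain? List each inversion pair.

Finding inversions in [1, 2, 12, 13, 11, 5]:

(2, 4): arr[2]=12 > arr[4]=11
(2, 5): arr[2]=12 > arr[5]=5
(3, 4): arr[3]=13 > arr[4]=11
(3, 5): arr[3]=13 > arr[5]=5
(4, 5): arr[4]=11 > arr[5]=5

Total inversions: 5

The array has 5 inversion(s): (2,4), (2,5), (3,4), (3,5), (4,5). Each pair (i,j) satisfies i < j and arr[i] > arr[j].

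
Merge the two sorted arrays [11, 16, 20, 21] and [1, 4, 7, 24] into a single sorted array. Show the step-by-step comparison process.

Merging process:

Compare 11 vs 1: take 1 from right. Merged: [1]
Compare 11 vs 4: take 4 from right. Merged: [1, 4]
Compare 11 vs 7: take 7 from right. Merged: [1, 4, 7]
Compare 11 vs 24: take 11 from left. Merged: [1, 4, 7, 11]
Compare 16 vs 24: take 16 from left. Merged: [1, 4, 7, 11, 16]
Compare 20 vs 24: take 20 from left. Merged: [1, 4, 7, 11, 16, 20]
Compare 21 vs 24: take 21 from left. Merged: [1, 4, 7, 11, 16, 20, 21]
Append remaining from right: [24]. Merged: [1, 4, 7, 11, 16, 20, 21, 24]

Final merged array: [1, 4, 7, 11, 16, 20, 21, 24]
Total comparisons: 7

The merged array is [1, 4, 7, 11, 16, 20, 21, 24], requiring 7 comparisons. The merge step runs in O(n) time where n is the total number of elements.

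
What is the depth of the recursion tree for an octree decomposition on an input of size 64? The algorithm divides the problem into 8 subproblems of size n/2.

For divide and conquer with division factor 2:

Problem sizes at each level:
Level 0: 64
Level 1: 32
Level 2: 16
Level 3: 8
Level 4: 4
Level 5: 2
Level 6: 1

The root is level 0 and the size-1 base case is level 6 (the tree spans levels 0 through 6, i.e. 7 levels counting the root), so the depth is the number of divisions: log_2(64) = 6

The recursion tree depth is log_2(64) = 6. At each level, the problem size is divided by 2, so it takes 6 divisions to reduce to a base case of size 1. The algorithm makes 8 recursive calls at each level.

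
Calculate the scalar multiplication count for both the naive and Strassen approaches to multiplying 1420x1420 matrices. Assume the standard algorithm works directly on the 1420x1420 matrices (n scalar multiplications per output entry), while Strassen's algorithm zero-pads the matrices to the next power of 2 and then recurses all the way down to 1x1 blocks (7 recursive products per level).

Matrix multiplication for 1420x1420 matrices:

Strassen's algorithm requires power-of-2 dimensions. Pad 1420x1420 to 2048x2048 (next power of 2).

Standard algorithm: 1420^3 = 2863288000 multiplications
Strassen's algorithm: 7^(log2(2048)) = 7^11 = 1977326743 multiplications
Savings: 2863288000 - 1977326743 = 885961257 multiplications

Standard: 2863288000 multiplications (1420^3). Strassen: 1977326743 multiplications (7^11, after padding to 2048x2048). Strassen reduces 8 recursive multiplications to 7 at each level.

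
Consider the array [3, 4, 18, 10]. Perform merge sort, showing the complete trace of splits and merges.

Merge sort trace:

Split: [3, 4, 18, 10] -> [3, 4] and [18, 10]
  Split: [3, 4] -> [3] and [4]
  Merge: [3] + [4] -> [3, 4]
  Split: [18, 10] -> [18] and [10]
  Merge: [18] + [10] -> [10, 18]
Merge: [3, 4] + [10, 18] -> [3, 4, 10, 18]

Final sorted array: [3, 4, 10, 18]

The merge sort proceeds by recursively splitting the array and merging sorted halves.
After all merges, the sorted array is [3, 4, 10, 18].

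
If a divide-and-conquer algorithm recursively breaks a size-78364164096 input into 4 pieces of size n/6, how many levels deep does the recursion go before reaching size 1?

For divide and conquer with division factor 6:

Problem sizes at each level:
Level 0: 78364164096
Level 1: 13060694016
Level 2: 2176782336
Level 3: 362797056
Level 4: 60466176
Level 5: 10077696
Level 6: 1679616
Level 7: 279936
Level 8: 46656
Level 9: 7776
Level 10: 1296
Level 11: 216
Level 12: 36
Level 13: 6
Level 14: 1

The root is level 0 and the size-1 base case is level 14 (the tree spans levels 0 through 14, i.e. 15 levels counting the root), so the depth is the number of divisions: log_6(78364164096) = 14

The recursion tree depth is log_6(78364164096) = 14. At each level, the problem size is divided by 6, so it takes 14 divisions to reduce to a base case of size 1. The algorithm makes 4 recursive calls at each level.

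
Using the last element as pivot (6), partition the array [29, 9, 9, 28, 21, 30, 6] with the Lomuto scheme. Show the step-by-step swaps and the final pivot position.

Lomuto partition with pivot = 6:

Initial array: [29, 9, 9, 28, 21, 30, 6]

arr[0]=29 > 6: no swap
arr[1]=9 > 6: no swap
arr[2]=9 > 6: no swap
arr[3]=28 > 6: no swap
arr[4]=21 > 6: no swap
arr[5]=30 > 6: no swap

Place pivot at position 0: [6, 9, 9, 28, 21, 30, 29]
Pivot position: 0

After partitioning with pivot 6, the array becomes [6, 9, 9, 28, 21, 30, 29]. The pivot is placed at index 0. All elements to the left of the pivot are <= 6, and all elements to the right are > 6.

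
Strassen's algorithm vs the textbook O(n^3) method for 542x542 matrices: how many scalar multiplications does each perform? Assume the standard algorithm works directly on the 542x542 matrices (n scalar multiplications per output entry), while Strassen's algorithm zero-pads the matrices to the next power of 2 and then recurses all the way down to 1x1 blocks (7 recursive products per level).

Matrix multiplication for 542x542 matrices:

Strassen's algorithm requires power-of-2 dimensions. Pad 542x542 to 1024x1024 (next power of 2).

Standard algorithm: 542^3 = 159220088 multiplications
Strassen's algorithm: 7^(log2(1024)) = 7^10 = 282475249 multiplications
Difference: 159220088 - 282475249 = -123255161 (Strassen uses MORE here due to padding overhead — for small or just-over-power-of-2 n, padding can outweigh the per-level savings)

Standard: 159220088 multiplications (542^3). Strassen: 282475249 multiplications (7^10, after padding to 1024x1024). Strassen reduces 8 recursive multiplications to 7 at each level.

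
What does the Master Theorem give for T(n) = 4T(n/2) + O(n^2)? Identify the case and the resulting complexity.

Master Theorem for T(n) = 4T(n/2) + O(n^2):

a = 4, b = 2, c = 2
log_b(a) = log_2(4) = 2.0000

Case 2: c = 2 = log_2(4) = 2.0000
T(n) = O(n^2 log n) = O(n^2 log n)

For T(n) = 4T(n/2) + O(n^2): log_2(4) = 2.0000. This is Case 2 of the Master Theorem (c = log_b(a), equal work at all levels), giving O(n^2 log n).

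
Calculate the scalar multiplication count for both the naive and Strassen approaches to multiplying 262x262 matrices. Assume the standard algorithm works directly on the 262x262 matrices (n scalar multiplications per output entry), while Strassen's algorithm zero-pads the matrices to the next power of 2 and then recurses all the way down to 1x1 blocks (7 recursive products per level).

Matrix multiplication for 262x262 matrices:

Strassen's algorithm requires power-of-2 dimensions. Pad 262x262 to 512x512 (next power of 2).

Standard algorithm: 262^3 = 17984728 multiplications
Strassen's algorithm: 7^(log2(512)) = 7^9 = 40353607 multiplications
Difference: 17984728 - 40353607 = -22368879 (Strassen uses MORE here due to padding overhead — for small or just-over-power-of-2 n, padding can outweigh the per-level savings)

Standard: 17984728 multiplications (262^3). Strassen: 40353607 multiplications (7^9, after padding to 512x512). Strassen reduces 8 recursive multiplications to 7 at each level.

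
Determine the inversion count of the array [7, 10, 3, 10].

Finding inversions in [7, 10, 3, 10]:

(0, 2): arr[0]=7 > arr[2]=3
(1, 2): arr[1]=10 > arr[2]=3

Total inversions: 2

The array has 2 inversion(s): (0,2), (1,2). Each pair (i,j) satisfies i < j and arr[i] > arr[j].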